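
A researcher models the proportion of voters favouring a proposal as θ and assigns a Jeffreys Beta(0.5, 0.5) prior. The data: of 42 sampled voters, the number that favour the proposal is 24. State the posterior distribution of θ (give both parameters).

Posterior: Beta(24.5, 18.5)

Observing 24 successes and 18 failures updates Beta(0.5, 0.5) by adding the success and failure counts to the two shape parameters: α = 0.5+24 = 24.5, β = 0.5+18 = 18.5.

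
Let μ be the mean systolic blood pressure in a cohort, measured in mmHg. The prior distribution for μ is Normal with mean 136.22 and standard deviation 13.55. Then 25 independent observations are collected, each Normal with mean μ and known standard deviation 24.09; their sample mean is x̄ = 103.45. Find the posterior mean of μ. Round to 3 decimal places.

Posterior mean ≈ 107.128

Prior precision 1/τ₀² = 1/13.55² = 0.00544655; data precision n/σ² = 25/24.09² = 0.0430791.
Posterior precision = 0.00544655 + 0.0430791 = 0.0485256.
Posterior mean = (0.00544655·136.22 + 0.0430791·103.45) / 0.0485256 = 107.128.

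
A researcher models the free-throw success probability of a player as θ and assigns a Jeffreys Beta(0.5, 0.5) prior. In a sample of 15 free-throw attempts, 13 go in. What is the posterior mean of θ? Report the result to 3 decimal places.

Observing 13 successes and 2 failures updates Beta(0.5, 0.5) by adding the success and failure counts to the two shape parameters: α = 0.5+13 = 13.5, β = 0.5+2 = 2.5.
E[θ | data] = 13.5/(13.5+2.5) = 0.844.

Posterior mean ≈ 0.844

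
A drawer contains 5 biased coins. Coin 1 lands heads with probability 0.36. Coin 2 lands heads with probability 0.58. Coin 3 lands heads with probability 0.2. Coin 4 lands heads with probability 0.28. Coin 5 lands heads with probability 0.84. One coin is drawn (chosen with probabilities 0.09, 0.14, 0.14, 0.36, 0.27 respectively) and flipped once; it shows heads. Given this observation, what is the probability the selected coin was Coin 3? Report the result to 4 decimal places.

Tabulate prior·likelihood by source: [1] prior 0.09, lik 0.36, product 0.03240; [2] prior 0.14, lik 0.58, product 0.08120; [3] prior 0.14, lik 0.2, product 0.02800; [4] prior 0.36, lik 0.28, product 0.1008; [5] prior 0.27, lik 0.84, product 0.2268.
Normalizing constant = 0.46920; the posterior for Coin 3 is its product over the sum, 0.02800/0.46920 = 0.0597.

Posterior probability ≈ 0.0597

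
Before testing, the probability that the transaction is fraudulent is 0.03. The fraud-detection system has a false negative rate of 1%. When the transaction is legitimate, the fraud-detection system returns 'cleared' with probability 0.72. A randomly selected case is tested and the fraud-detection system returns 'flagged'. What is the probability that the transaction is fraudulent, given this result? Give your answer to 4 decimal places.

Write H for 'the transaction is fraudulent'. Prior odds H:¬H = 0.03/0.97 = 0.030928. For the 'flagged' outcome, the likelihood ratio is 0.99/0.28 = 3.5357.
Posterior odds = 0.030928 × 3.5357 = 0.10935, so P(H|E) = 0.10935/(1+0.10935) = 0.0986.

P(H | E) ≈ 0.0986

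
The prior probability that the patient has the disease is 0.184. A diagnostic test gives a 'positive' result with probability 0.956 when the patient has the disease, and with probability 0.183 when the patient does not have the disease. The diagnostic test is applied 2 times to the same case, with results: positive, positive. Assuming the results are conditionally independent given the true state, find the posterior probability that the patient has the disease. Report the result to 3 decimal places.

Posterior P(H) ≈ 0.860

With H the event that the patient has the disease, the joint likelihood of the observed sequence is P(data|H) = 0.956·0.956 = 0.91394 and P(data|¬H) = 0.183·0.183 = 0.033489.
Bayes: P(H|data) = 0.184·0.91394 / (0.184·0.91394 + 0.816·0.033489) = 0.16816/0.19549 = 0.8602.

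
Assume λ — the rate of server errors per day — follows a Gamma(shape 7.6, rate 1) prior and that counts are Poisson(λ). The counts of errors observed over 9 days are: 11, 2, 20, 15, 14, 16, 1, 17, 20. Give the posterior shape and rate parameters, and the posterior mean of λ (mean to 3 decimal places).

Total count ∑xᵢ = 116 over n = 9 days.
Gamma is conjugate to the Poisson likelihood: posterior is Gamma(shape = 7.6+116 = 123.6, rate = 1+9 = 10).
E[λ | data] = 123.6/10 = 12.360.

Posterior: Gamma(shape=123.6, rate=10); mean ≈ 12.360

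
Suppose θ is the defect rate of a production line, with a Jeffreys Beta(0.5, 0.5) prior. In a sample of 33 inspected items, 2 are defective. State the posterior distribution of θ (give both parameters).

Posterior: Beta(2.5, 31.5)

The binomial likelihood is conjugate to the Beta prior: with 2 successes and 31 failures, the posterior is Beta(0.5+2, 0.5+31) = Beta(2.5, 31.5).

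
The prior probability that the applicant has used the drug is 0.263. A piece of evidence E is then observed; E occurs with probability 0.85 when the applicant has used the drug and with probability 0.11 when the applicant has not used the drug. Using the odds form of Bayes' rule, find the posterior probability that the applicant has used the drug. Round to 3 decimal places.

Prior odds = 0.263/(1−0.263) = 0.35685.
Likelihood ratio for E = 0.85/0.11 = 7.7273.
Posterior odds = prior odds × LR = 2.7575.
Posterior probability = odds/(1+odds) = 2.7575/3.7575 = 0.734.

Posterior probability ≈ 0.734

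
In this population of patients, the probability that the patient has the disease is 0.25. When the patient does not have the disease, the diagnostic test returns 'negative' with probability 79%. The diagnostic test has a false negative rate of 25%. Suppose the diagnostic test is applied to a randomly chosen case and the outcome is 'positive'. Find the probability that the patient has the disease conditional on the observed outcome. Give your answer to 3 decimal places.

P(H | E) ≈ 0.543

Write H for 'the patient has the disease'. Prior odds H:¬H = 0.25/0.75 = 0.33333. For the 'positive' outcome, the likelihood ratio is 0.75/0.21 = 3.5714.
Posterior odds = 0.33333 × 3.5714 = 1.1905, so P(H|E) = 1.1905/(1+1.1905) = 0.543.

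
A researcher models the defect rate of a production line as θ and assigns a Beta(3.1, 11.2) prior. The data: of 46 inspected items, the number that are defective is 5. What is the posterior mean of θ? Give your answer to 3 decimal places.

Posterior mean ≈ 0.134

The binomial likelihood is conjugate to the Beta prior: with 5 successes and 41 failures, the posterior is Beta(3.1+5, 11.2+41) = Beta(8.1, 52.2).
E[θ | data] = 8.1/(8.1+52.2) = 0.134.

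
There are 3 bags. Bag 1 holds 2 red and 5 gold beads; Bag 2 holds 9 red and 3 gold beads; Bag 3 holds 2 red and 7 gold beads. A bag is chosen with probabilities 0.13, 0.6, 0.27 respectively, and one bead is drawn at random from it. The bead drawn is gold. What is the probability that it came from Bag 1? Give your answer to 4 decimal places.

P(gold|Bag 1) = 0.7143; P(gold|Bag 2) = 0.25; P(gold|Bag 3) = 0.7778.
Prior × likelihood for each source: 0.13·0.7143=0.09286, 0.6·0.25=0.1500, 0.27·0.7778=0.2100. Summing gives P(gold) = 0.45286.
P(Bag 1 | gold) = 0.09286 / 0.45286 = 0.2050.

Posterior probability ≈ 0.2050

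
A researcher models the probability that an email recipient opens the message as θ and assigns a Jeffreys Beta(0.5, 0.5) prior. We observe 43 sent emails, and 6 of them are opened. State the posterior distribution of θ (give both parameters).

The binomial likelihood is conjugate to the Beta prior: with 6 successes and 37 failures, the posterior is Beta(0.5+6, 0.5+37) = Beta(6.5, 37.5).

Posterior: Beta(6.5, 37.5)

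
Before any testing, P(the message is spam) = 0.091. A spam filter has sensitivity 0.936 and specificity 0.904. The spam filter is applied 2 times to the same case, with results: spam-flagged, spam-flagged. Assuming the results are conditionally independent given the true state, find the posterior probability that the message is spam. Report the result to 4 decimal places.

Let H be the event that the message is spam; start with P(H) = 0.091. P('spam-flagged'|H) = 0.936, P('spam-flagged'|¬H) = 0.096.
Update on result 1 ('spam-flagged'): P(H) ← 0.936·0.0910 / (0.936·0.0910 + 0.096·0.9090) = 0.085176/0.17244 = 0.4939.
Update on result 2 ('spam-flagged'): P(H) ← 0.936·0.4939 / (0.936·0.4939 + 0.096·0.5061) = 0.46233/0.51091 = 0.9049.

Posterior P(H) ≈ 0.9049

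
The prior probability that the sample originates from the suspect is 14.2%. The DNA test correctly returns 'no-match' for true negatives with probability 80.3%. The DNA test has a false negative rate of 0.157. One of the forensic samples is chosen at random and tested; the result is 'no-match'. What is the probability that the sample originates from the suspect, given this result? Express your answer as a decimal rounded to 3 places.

Let H be the event that the sample originates from the suspect. P(H) = 0.142, so P(¬H) = 0.858. With E the 'no-match' result, P(E|H) = 0.157 and P(E|¬H) = 0.803.
P(E) = 0.157·0.142 + 0.803·0.858 = 0.022294 + 0.68897 = 0.71127.
By Bayes' theorem, P(H|E) = 0.022294 / 0.71127 = 0.031.

P(H | E) ≈ 0.031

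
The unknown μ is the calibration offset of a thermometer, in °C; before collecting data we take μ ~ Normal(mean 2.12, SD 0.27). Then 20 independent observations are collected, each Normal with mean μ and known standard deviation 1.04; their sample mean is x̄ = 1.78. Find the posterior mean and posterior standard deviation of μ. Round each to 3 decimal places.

Posterior mean ≈ 1.925; posterior SD ≈ 0.176

Prior precision 1/τ₀² = 1/0.27² = 13.7174; data precision n/σ² = 20/1.04² = 18.4911.
Posterior precision = 13.7174 + 18.4911 = 32.2085, giving posterior SD = 1/√32.2085 = 0.176.
Posterior mean = (13.7174·2.12 + 18.4911·1.78) / 32.2085 = 1.925.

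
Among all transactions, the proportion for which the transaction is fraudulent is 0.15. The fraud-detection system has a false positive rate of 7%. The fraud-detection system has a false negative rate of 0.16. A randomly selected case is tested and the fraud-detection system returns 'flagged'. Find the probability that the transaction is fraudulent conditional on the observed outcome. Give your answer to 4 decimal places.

Write H for 'the transaction is fraudulent'. Prior odds H:¬H = 0.15/0.85 = 0.17647. For the 'flagged' outcome, the likelihood ratio is 0.84/0.07 = 12.000.
Posterior odds = 0.17647 × 12.000 = 2.1176, so P(H|E) = 2.1176/(1+2.1176) = 0.6792.

P(H | E) ≈ 0.6792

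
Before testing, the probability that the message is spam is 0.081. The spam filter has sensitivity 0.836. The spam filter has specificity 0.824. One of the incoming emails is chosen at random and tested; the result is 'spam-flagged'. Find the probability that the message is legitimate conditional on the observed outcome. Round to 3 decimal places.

P(¬H | E) ≈ 0.705

Write H for 'the message is spam'. Prior odds H:¬H = 0.081/0.919 = 0.088139. For the 'spam-flagged' outcome, the likelihood ratio is 0.836/0.176 = 4.7500.
Posterior odds = 0.088139 × 4.7500 = 0.41866, so P(H|E) = 0.41866/(1+0.41866) = 0.295. Then P(¬H|E) = 1 − 0.295 = 0.705.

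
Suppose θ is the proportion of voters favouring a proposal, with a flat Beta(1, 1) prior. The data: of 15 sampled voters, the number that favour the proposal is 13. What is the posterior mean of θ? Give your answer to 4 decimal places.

Observing 13 successes and 2 failures updates Beta(1, 1) by adding the success and failure counts to the two shape parameters: α = 1+13 = 14, β = 1+2 = 3.
E[θ | data] = 14/(14+3) = 0.8235.

Posterior mean ≈ 0.8235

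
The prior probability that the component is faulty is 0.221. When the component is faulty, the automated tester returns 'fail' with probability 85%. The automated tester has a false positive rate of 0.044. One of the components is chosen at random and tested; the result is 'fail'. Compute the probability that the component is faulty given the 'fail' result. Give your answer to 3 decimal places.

P(H | E) ≈ 0.846

Let H be the event that the component is faulty. P(H) = 0.221, so P(¬H) = 0.779. With E the 'fail' result, P(E|H) = 0.85 and P(E|¬H) = 0.044.
P(E) = 0.85·0.221 + 0.044·0.779 = 0.18785 + 0.034276 = 0.22213.
By Bayes' theorem, P(H|E) = 0.18785 / 0.22213 = 0.846.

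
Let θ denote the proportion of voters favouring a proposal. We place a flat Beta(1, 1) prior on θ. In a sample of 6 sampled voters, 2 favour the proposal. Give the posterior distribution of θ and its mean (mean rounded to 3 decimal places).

The binomial likelihood is conjugate to the Beta prior: with 2 successes and 4 failures, the posterior is Beta(1+2, 1+4) = Beta(3, 5).
Posterior mean = α/(α+β) = 3/8 = 0.375.

Posterior: Beta(3, 5); mean ≈ 0.375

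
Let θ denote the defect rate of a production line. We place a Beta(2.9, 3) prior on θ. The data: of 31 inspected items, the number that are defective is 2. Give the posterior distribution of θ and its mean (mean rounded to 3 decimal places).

Observing 2 successes and 29 failures updates Beta(2.9, 3) by adding the success and failure counts to the two shape parameters: α = 2.9+2 = 4.9, β = 3+29 = 32.
E[θ | data] = 4.9/(4.9+32) = 0.133.

Posterior: Beta(4.9, 32); mean ≈ 0.133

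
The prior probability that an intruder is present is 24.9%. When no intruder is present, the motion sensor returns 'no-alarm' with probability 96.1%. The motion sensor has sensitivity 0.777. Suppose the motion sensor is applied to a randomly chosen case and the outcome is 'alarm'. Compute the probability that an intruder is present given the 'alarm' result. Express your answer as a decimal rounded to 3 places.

Let H be the event that an intruder is present. P(H) = 0.249, so P(¬H) = 0.751. With E the 'alarm' result, P(E|H) = 0.777 and P(E|¬H) = 0.039.
P(E) = 0.777·0.249 + 0.039·0.751 = 0.19347 + 0.029289 = 0.22276.
By Bayes' theorem, P(H|E) = 0.19347 / 0.22276 = 0.869.

P(H | E) ≈ 0.869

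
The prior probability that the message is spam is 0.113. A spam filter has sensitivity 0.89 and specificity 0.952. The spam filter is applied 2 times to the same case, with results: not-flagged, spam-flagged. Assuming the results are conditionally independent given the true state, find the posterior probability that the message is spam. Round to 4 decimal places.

Let H be the event that the message is spam; start with P(H) = 0.113. P('spam-flagged'|H) = 0.89, P('spam-flagged'|¬H) = 0.048.
Update on result 1 ('not-flagged'): P(H) ← 0.11·0.1130 / (0.11·0.1130 + 0.952·0.8870) = 0.012430/0.85685 = 0.0145.
Update on result 2 ('spam-flagged'): P(H) ← 0.89·0.0145 / (0.89·0.0145 + 0.048·0.9855) = 0.012911/0.060215 = 0.2144.

Posterior P(H) ≈ 0.2144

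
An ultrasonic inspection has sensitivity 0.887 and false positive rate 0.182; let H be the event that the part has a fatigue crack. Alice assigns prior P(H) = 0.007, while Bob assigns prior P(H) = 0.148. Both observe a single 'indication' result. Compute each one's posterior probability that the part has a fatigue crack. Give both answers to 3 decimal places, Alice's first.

P('+'|H) = 0.887, P('+'|¬H) = 0.182.
Alice: numerator 0.887·0.007 = 0.0062090; evidence = 0.0062090+0.182·0.993 = 0.18693; posterior = 0.033.
Bob: numerator 0.887·0.148 = 0.13128; evidence = 0.13128+0.182·0.852 = 0.28634; posterior = 0.458.

Alice: 0.033; Bob: 0.458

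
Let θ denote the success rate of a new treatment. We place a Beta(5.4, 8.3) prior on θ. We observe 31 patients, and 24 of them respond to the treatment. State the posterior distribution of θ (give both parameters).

Posterior: Beta(29.4, 15.3)

Observing 24 successes and 7 failures updates Beta(5.4, 8.3) by adding the success and failure counts to the two shape parameters: α = 5.4+24 = 29.4, β = 8.3+7 = 15.3.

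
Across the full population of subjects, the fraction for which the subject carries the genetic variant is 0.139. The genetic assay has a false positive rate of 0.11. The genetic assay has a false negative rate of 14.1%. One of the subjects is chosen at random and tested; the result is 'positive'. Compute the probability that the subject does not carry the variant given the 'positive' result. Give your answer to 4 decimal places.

P(¬H | E) ≈ 0.4423

Let H be the event that the subject carries the genetic variant. P(H) = 0.139, so P(¬H) = 0.861. With E the 'positive' result, P(E|H) = 0.859 and P(E|¬H) = 0.11.
P(E) = 0.859·0.139 + 0.11·0.861 = 0.11940 + 0.094710 = 0.21411.
By Bayes' theorem, P(H|E) = 0.11940 / 0.21411 = 0.5577. Hence P(¬H|E) = 1 − 0.5577 = 0.4423.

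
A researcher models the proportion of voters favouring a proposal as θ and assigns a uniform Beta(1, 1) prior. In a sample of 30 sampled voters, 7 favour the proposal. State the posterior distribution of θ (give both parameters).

Posterior: Beta(8, 24)

Observing 7 successes and 23 failures updates Beta(1, 1) by adding the success and failure counts to the two shape parameters: α = 1+7 = 8, β = 1+23 = 24.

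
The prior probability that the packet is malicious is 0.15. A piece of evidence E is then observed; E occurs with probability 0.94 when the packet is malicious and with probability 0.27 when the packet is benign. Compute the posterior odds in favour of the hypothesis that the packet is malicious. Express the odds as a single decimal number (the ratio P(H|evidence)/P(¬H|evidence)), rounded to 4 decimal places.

Posterior odds ≈ 0.6144

Prior odds = 0.15/(1−0.15) = 0.17647. In log-odds, ln(0.17647) = -1.7346.
Add log likelihood ratio: ln(3.4815) = 1.2475.
Posterior log-odds = -0.48714, so posterior odds = exp(-0.48714) = 0.61438.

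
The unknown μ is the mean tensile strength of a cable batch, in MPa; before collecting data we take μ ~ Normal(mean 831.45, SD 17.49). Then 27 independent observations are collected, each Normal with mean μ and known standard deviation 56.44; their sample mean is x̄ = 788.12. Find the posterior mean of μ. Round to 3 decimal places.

Posterior mean ≈ 800.180

Prior precision 1/τ₀² = 1/17.49² = 0.00326904; data precision n/σ² = 27/56.44² = 0.00847598.
Posterior precision = 0.00326904 + 0.00847598 = 0.0117450.
Posterior mean = (0.00326904·831.45 + 0.00847598·788.12) / 0.0117450 = 800.180.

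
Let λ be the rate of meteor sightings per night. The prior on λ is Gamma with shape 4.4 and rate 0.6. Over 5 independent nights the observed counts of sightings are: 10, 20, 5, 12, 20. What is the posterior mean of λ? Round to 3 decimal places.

Posterior mean ≈ 12.750

The Poisson likelihood adds the total count to the shape and the number of exposure periods to the rate. Here ∑xᵢ = 67 and n = 5, so shape 4.4→71.4 and rate 0.6→5.6.
Posterior mean = shape/rate = 71.4/5.6 = 12.750.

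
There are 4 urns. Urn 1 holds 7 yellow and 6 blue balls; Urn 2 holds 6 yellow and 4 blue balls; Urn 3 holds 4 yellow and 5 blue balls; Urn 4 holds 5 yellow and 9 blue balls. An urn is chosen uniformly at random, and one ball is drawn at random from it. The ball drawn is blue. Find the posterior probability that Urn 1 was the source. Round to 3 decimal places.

Tabulate prior·likelihood by source: [1] prior 0.25, lik 0.4615, product 0.1154; [2] prior 0.25, lik 0.4, product 0.1000; [3] prior 0.25, lik 0.5556, product 0.1389; [4] prior 0.25, lik 0.6429, product 0.1607.
Normalizing constant = 0.51499; the posterior for Urn 1 is its product over the sum, 0.1154/0.51499 = 0.224.

Posterior probability ≈ 0.224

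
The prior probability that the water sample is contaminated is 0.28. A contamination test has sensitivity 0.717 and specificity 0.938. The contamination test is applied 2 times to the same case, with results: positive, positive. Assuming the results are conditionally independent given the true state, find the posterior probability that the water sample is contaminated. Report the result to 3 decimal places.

Posterior P(H) ≈ 0.981

Let H be the event that the water sample is contaminated; start with P(H) = 0.28. P('positive'|H) = 0.717, P('positive'|¬H) = 0.062.
Update on result 1 ('positive'): P(H) ← 0.717·0.2800 / (0.717·0.2800 + 0.062·0.7200) = 0.20076/0.24540 = 0.8181.
Update on result 2 ('positive'): P(H) ← 0.717·0.8181 / (0.717·0.8181 + 0.062·0.1819) = 0.58657/0.59785 = 0.9811.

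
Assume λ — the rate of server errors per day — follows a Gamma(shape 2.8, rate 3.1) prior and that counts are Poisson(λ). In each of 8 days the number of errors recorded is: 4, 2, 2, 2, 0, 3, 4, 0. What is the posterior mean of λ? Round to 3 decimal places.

Total count ∑xᵢ = 17 over n = 8 days.
Gamma is conjugate to the Poisson likelihood: posterior is Gamma(shape = 2.8+17 = 19.8, rate = 3.1+8 = 11.1).
Posterior mean = shape/rate = 19.8/11.1 = 1.784.

Posterior mean ≈ 1.784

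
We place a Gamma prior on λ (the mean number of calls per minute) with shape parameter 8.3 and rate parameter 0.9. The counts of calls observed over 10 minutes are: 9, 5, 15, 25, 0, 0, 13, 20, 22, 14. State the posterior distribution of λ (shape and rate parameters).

Posterior: Gamma(shape=131.3, rate=10.9)

The Poisson likelihood adds the total count to the shape and the number of exposure periods to the rate. Here ∑xᵢ = 123 and n = 10, so shape 8.3→131.3 and rate 0.9→10.9.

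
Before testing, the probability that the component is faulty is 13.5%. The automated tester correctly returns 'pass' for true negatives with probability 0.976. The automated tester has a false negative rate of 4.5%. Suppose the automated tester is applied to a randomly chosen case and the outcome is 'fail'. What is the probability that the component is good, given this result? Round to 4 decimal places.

P(¬H | E) ≈ 0.1387

Write H for 'the component is faulty'. Prior odds H:¬H = 0.135/0.865 = 0.15607. For the 'fail' outcome, the likelihood ratio is 0.955/0.024 = 39.792.
Posterior odds = 0.15607 × 39.792 = 6.2103, so P(H|E) = 6.2103/(1+6.2103) = 0.8613. Then P(¬H|E) = 1 − 0.8613 = 0.1387.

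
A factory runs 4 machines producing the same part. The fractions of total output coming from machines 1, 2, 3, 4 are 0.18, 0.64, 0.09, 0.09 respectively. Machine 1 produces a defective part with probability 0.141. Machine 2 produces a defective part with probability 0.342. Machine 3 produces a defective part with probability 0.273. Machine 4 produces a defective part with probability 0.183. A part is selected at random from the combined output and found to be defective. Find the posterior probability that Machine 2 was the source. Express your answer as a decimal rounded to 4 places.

Posterior probability ≈ 0.7672

Tabulate prior·likelihood by source: [1] prior 0.18, lik 0.141, product 0.02538; [2] prior 0.64, lik 0.342, product 0.2189; [3] prior 0.09, lik 0.273, product 0.02457; [4] prior 0.09, lik 0.183, product 0.01647.
Normalizing constant = 0.28530; the posterior for Machine 2 is its product over the sum, 0.2189/0.28530 = 0.7672.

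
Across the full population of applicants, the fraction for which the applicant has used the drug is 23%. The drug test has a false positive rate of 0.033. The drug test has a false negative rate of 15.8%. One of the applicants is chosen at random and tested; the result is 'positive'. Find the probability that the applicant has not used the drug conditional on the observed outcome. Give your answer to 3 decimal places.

P(¬H | E) ≈ 0.116

Write H for 'the applicant has used the drug'. Prior odds H:¬H = 0.23/0.77 = 0.29870. For the 'positive' outcome, the likelihood ratio is 0.842/0.033 = 25.515.
Posterior odds = 0.29870 × 25.515 = 7.6214, so P(H|E) = 7.6214/(1+7.6214) = 0.884. Then P(¬H|E) = 1 − 0.884 = 0.116.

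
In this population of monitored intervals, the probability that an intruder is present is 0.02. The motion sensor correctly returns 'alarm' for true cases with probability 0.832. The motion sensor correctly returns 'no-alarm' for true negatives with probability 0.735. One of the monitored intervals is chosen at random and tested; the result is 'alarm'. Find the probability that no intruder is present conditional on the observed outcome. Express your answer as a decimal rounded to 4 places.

Let H be the event that an intruder is present. P(H) = 0.02, so P(¬H) = 0.98. With E the 'alarm' result, P(E|H) = 0.832 and P(E|¬H) = 0.265.
P(E) = 0.832·0.02 + 0.265·0.98 = 0.016640 + 0.25970 = 0.27634.
By Bayes' theorem, P(H|E) = 0.016640 / 0.27634 = 0.0602. Hence P(¬H|E) = 1 − 0.0602 = 0.9398.

P(¬H | E) ≈ 0.9398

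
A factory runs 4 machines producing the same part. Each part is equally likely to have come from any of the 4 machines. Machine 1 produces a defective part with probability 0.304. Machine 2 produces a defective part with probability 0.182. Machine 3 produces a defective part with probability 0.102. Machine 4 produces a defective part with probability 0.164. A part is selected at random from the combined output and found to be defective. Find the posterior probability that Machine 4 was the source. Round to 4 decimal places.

P(defective|M1) = 0.304; P(defective|M2) = 0.182; P(defective|M3) = 0.102; P(defective|M4) = 0.164.
Prior × likelihood for each source: 0.25·0.304=0.07600, 0.25·0.182=0.04550, 0.25·0.102=0.02550, 0.25·0.164=0.04100. Summing gives P(defective) = 0.18800.
P(Machine 4 | defective) = 0.04100 / 0.18800 = 0.2181.

Posterior probability ≈ 0.2181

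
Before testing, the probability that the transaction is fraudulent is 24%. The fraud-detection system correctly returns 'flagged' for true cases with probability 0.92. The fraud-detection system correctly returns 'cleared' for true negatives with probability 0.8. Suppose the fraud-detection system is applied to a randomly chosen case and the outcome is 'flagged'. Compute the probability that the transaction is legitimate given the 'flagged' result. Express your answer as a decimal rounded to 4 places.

P(¬H | E) ≈ 0.4077

Let H be the event that the transaction is fraudulent. P(H) = 0.24, so P(¬H) = 0.76. With E the 'flagged' result, P(E|H) = 0.92 and P(E|¬H) = 0.2.
P(E) = 0.92·0.24 + 0.2·0.76 = 0.22080 + 0.15200 = 0.37280.
By Bayes' theorem, P(H|E) = 0.22080 / 0.37280 = 0.5923. Hence P(¬H|E) = 1 − 0.5923 = 0.4077.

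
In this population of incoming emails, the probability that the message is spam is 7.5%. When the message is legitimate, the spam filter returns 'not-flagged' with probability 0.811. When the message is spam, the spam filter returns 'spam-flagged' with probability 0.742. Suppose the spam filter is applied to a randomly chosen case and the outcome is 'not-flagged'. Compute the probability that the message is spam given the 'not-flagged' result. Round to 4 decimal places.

P(H | E) ≈ 0.0251

Write H for 'the message is spam'. Prior odds H:¬H = 0.075/0.925 = 0.081081. For the 'not-flagged' outcome, the likelihood ratio is 0.258/0.811 = 0.31813.
Posterior odds = 0.081081 × 0.31813 = 0.025794, so P(H|E) = 0.025794/(1+0.025794) = 0.0251.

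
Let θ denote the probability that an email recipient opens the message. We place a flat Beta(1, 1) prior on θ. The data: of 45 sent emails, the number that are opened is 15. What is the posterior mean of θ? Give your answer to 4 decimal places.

Posterior mean ≈ 0.3404

Observing 15 successes and 30 failures updates Beta(1, 1) by adding the success and failure counts to the two shape parameters: α = 1+15 = 16, β = 1+30 = 31.
Posterior mean = α/(α+β) = 16/47 = 0.3404.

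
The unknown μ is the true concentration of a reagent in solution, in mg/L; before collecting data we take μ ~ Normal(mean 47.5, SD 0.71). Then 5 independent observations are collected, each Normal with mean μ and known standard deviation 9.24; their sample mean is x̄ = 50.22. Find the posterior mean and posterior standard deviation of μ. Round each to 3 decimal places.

With known σ, the Normal prior is conjugate. Weight on the data is w = (n/σ²)/(n/σ² + 1/τ₀²) = 0.0585634/(0.0585634+1.98373) = 0.028675.
Posterior mean = w·x̄ + (1−w)·μ₀ = 0.028675·50.22 + 0.97132·47.5 = 47.578. Posterior variance = 1/(0.0585634+1.98373) = 0.489645, so SD = 0.700.

Posterior mean ≈ 47.578; posterior SD ≈ 0.700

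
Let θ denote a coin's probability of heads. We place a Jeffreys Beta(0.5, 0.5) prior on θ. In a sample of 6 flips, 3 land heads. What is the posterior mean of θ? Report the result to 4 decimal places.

Observing 3 successes and 3 failures updates Beta(0.5, 0.5) by adding the success and failure counts to the two shape parameters: α = 0.5+3 = 3.5, β = 0.5+3 = 3.5.
E[θ | data] = 3.5/(3.5+3.5) = 0.5000.

Posterior mean ≈ 0.5000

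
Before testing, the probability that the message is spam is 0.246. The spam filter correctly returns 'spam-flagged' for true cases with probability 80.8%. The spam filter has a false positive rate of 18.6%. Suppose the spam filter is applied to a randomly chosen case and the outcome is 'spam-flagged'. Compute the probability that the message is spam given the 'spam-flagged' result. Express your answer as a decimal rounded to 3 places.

Let H be the event that the message is spam. P(H) = 0.246, so P(¬H) = 0.754. With E the 'spam-flagged' result, P(E|H) = 0.808 and P(E|¬H) = 0.186.
P(E) = 0.808·0.246 + 0.186·0.754 = 0.19877 + 0.14024 = 0.33901.
By Bayes' theorem, P(H|E) = 0.19877 / 0.33901 = 0.586.

P(H | E) ≈ 0.586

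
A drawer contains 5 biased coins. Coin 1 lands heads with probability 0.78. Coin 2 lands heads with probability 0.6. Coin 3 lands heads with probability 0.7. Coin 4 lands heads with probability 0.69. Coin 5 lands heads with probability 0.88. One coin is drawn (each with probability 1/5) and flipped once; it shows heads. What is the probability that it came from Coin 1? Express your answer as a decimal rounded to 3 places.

P(heads|C1) = 0.78; P(heads|C2) = 0.6; P(heads|C3) = 0.7; P(heads|C4) = 0.69; P(heads|C5) = 0.88.
Prior × likelihood for each source: 0.2·0.78=0.1560, 0.2·0.6=0.1200, 0.2·0.7=0.1400, 0.2·0.69=0.1380, 0.2·0.88=0.1760. Summing gives P(heads) = 0.73000.
P(Coin 1 | heads) = 0.1560 / 0.73000 = 0.214.

Posterior probability ≈ 0.214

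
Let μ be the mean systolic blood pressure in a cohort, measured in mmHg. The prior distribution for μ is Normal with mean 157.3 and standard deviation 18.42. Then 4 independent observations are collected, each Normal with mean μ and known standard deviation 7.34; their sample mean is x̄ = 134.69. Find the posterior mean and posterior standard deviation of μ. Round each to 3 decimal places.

Posterior mean ≈ 135.553; posterior SD ≈ 3.599

With known σ, the Normal prior is conjugate. Weight on the data is w = (n/σ²)/(n/σ² + 1/τ₀²) = 0.0742451/(0.0742451+0.00294728) = 0.96182.
Posterior mean = w·x̄ + (1−w)·μ₀ = 0.96182·134.69 + 0.038181·157.3 = 135.553. Posterior variance = 1/(0.0742451+0.00294728) = 12.9546, so SD = 3.599.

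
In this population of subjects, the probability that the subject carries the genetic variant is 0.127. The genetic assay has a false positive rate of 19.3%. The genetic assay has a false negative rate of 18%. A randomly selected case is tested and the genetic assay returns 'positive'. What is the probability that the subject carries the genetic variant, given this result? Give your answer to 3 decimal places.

Let H be the event that the subject carries the genetic variant. P(H) = 0.127, so P(¬H) = 0.873. With E the 'positive' result, P(E|H) = 0.82 and P(E|¬H) = 0.193.
P(E) = 0.82·0.127 + 0.193·0.873 = 0.10414 + 0.16849 = 0.27263.
By Bayes' theorem, P(H|E) = 0.10414 / 0.27263 = 0.382.

P(H | E) ≈ 0.382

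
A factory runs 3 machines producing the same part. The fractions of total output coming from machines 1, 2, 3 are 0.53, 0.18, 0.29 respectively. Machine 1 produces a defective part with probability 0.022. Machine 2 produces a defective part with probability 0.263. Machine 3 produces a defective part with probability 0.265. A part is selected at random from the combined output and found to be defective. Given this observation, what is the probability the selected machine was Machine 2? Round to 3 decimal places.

Tabulate prior·likelihood by source: [1] prior 0.53, lik 0.022, product 0.01166; [2] prior 0.18, lik 0.263, product 0.04734; [3] prior 0.29, lik 0.265, product 0.07685.
Normalizing constant = 0.13585; the posterior for Machine 2 is its product over the sum, 0.04734/0.13585 = 0.348.

Posterior probability ≈ 0.348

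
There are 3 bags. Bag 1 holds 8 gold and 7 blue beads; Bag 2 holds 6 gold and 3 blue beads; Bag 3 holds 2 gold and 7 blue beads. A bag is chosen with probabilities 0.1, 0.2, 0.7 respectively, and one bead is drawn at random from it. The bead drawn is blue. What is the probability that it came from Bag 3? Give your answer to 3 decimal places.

P(blue|Bag 1) = 0.4667; P(blue|Bag 2) = 0.3333; P(blue|Bag 3) = 0.7778.
Prior × likelihood for each source: 0.1·0.4667=0.04667, 0.2·0.3333=0.06667, 0.7·0.7778=0.5444. Summing gives P(blue) = 0.65778.
P(Bag 3 | blue) = 0.5444 / 0.65778 = 0.828.

Posterior probability ≈ 0.828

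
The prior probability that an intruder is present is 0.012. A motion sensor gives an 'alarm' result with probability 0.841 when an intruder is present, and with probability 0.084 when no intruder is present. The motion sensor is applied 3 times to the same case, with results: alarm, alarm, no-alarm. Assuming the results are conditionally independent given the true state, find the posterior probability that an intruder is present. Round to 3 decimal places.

Posterior P(H) ≈ 0.174

With H the event that an intruder is present, the joint likelihood of the observed sequence is P(data|H) = 0.841·0.841·0.159 = 0.11246 and P(data|¬H) = 0.084·0.084·0.916 = 0.0064633.
Bayes: P(H|data) = 0.012·0.11246 / (0.012·0.11246 + 0.988·0.0064633) = 0.0013495/0.0077352 = 0.1745.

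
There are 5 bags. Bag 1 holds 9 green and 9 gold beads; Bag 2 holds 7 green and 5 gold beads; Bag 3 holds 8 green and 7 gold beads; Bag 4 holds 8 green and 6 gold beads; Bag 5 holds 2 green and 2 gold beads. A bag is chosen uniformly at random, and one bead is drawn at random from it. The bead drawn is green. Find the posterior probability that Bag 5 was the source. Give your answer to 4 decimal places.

P(green|Bag 1) = 0.5; P(green|Bag 2) = 0.5833; P(green|Bag 3) = 0.5333; P(green|Bag 4) = 0.5714; P(green|Bag 5) = 0.5.
Prior × likelihood for each source: 0.2·0.5=0.1000, 0.2·0.5833=0.1167, 0.2·0.5333=0.1067, 0.2·0.5714=0.1143, 0.2·0.5=0.1000. Summing gives P(green) = 0.53762.
P(Bag 5 | green) = 0.1000 / 0.53762 = 0.1860.

Posterior probability ≈ 0.1860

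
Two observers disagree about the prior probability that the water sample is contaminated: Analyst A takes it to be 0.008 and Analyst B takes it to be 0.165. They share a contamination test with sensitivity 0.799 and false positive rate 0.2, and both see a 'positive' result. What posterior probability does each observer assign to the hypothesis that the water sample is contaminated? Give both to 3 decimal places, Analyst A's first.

P('+'|H) = 0.799, P('+'|¬H) = 0.2.
Analyst A: numerator 0.799·0.008 = 0.0063920; evidence = 0.0063920+0.2·0.992 = 0.20479; posterior = 0.031.
Analyst B: numerator 0.799·0.165 = 0.13184; evidence = 0.13184+0.2·0.835 = 0.29884; posterior = 0.441.

Analyst A: 0.031; Analyst B: 0.441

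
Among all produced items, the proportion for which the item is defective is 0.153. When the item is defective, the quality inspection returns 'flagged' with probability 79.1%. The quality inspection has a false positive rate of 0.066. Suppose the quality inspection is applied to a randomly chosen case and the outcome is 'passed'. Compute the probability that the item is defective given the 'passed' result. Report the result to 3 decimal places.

P(H | E) ≈ 0.039

Write H for 'the item is defective'. Prior odds H:¬H = 0.153/0.847 = 0.18064. For the 'passed' outcome, the likelihood ratio is 0.209/0.934 = 0.22377.
Posterior odds = 0.18064 × 0.22377 = 0.040421, so P(H|E) = 0.040421/(1+0.040421) = 0.039.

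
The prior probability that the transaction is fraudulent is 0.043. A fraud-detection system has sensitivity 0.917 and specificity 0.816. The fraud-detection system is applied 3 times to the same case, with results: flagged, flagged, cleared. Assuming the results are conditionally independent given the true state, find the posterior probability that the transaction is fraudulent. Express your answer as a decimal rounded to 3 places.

Posterior P(H) ≈ 0.102

With H the event that the transaction is fraudulent, the joint likelihood of the observed sequence is P(data|H) = 0.917·0.917·0.083 = 0.069794 and P(data|¬H) = 0.184·0.184·0.816 = 0.027626.
Bayes: P(H|data) = 0.043·0.069794 / (0.043·0.069794 + 0.957·0.027626) = 0.0030011/0.029440 = 0.1019.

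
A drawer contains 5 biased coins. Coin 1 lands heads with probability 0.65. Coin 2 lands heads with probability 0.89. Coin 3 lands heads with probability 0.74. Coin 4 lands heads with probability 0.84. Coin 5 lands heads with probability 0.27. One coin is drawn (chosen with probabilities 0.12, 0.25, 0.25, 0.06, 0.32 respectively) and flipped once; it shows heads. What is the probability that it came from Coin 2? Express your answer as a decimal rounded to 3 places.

P(heads|C1) = 0.65; P(heads|C2) = 0.89; P(heads|C3) = 0.74; P(heads|C4) = 0.84; P(heads|C5) = 0.27.
Prior × likelihood for each source: 0.12·0.65=0.07800, 0.25·0.89=0.2225, 0.25·0.74=0.1850, 0.06·0.84=0.05040, 0.32·0.27=0.08640. Summing gives P(heads) = 0.62230.
P(Coin 2 | heads) = 0.2225 / 0.62230 = 0.358.

Posterior probability ≈ 0.358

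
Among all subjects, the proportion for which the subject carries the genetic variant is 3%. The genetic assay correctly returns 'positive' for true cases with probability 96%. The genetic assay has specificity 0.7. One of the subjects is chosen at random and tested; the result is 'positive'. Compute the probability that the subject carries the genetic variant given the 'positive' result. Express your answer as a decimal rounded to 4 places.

Write H for 'the subject carries the genetic variant'. Prior odds H:¬H = 0.03/0.97 = 0.030928. For the 'positive' outcome, the likelihood ratio is 0.96/0.3 = 3.2000.
Posterior odds = 0.030928 × 3.2000 = 0.098969, so P(H|E) = 0.098969/(1+0.098969) = 0.0901.

P(H | E) ≈ 0.0901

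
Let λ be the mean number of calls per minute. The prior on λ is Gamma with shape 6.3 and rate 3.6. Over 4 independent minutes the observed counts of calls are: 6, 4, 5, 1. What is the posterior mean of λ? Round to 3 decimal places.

Total count ∑xᵢ = 16 over n = 4 minutes.
Gamma is conjugate to the Poisson likelihood: posterior is Gamma(shape = 6.3+16 = 22.3, rate = 3.6+4 = 7.6).
Posterior mean = shape/rate = 22.3/7.6 = 2.934.

Posterior mean ≈ 2.934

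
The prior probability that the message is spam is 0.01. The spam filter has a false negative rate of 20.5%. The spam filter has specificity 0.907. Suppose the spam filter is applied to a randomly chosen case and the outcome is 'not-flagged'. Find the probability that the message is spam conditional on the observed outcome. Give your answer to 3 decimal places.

P(H | E) ≈ 0.002

Write H for 'the message is spam'. Prior odds H:¬H = 0.01/0.99 = 0.010101. For the 'not-flagged' outcome, the likelihood ratio is 0.205/0.907 = 0.22602.
Posterior odds = 0.010101 × 0.22602 = 0.0022830, so P(H|E) = 0.0022830/(1+0.0022830) = 0.002.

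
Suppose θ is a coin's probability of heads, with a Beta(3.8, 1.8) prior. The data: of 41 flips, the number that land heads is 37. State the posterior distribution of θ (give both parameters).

Posterior: Beta(40.8, 5.8)

The binomial likelihood is conjugate to the Beta prior: with 37 successes and 4 failures, the posterior is Beta(3.8+37, 1.8+4) = Beta(40.8, 5.8).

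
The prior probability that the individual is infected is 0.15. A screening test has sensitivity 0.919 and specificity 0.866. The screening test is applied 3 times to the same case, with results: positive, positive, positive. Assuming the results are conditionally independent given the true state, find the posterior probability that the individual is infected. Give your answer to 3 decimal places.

Posterior P(H) ≈ 0.983

Let H be the event that the individual is infected; start with P(H) = 0.15. P('positive'|H) = 0.919, P('positive'|¬H) = 0.134.
Update on result 1 ('positive'): P(H) ← 0.919·0.1500 / (0.919·0.1500 + 0.134·0.8500) = 0.13785/0.25175 = 0.5476.
Update on result 2 ('positive'): P(H) ← 0.919·0.5476 / (0.919·0.5476 + 0.134·0.4524) = 0.50321/0.56384 = 0.8925.
Update on result 3 ('positive'): P(H) ← 0.919·0.8925 / (0.919·0.8925 + 0.134·0.1075) = 0.82019/0.83459 = 0.9827.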